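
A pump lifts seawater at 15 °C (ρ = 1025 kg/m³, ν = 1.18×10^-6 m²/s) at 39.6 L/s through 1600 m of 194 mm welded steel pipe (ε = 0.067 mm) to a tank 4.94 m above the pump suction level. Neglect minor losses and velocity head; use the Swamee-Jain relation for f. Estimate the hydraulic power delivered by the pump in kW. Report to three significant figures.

V = 4Q/(πD²) = 1.340 m/s; Re = 2.20×10^5; ε/D = 3.45×10^-4; f = 0.01789
h_f = f(L/D)V²/2g = 13.49 m
Total head H = z + h_f = 4.94 + 13.49 = 18.43 m
P_hyd = ρgQH = 1025·9.81·0.0396·18.43 = 7.340 kW

P_hyd ≈ 7.34 kW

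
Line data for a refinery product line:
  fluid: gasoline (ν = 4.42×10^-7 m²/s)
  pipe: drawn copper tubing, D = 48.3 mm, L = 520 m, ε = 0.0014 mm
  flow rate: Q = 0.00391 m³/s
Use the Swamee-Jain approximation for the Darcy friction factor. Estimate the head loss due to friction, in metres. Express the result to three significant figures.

V = 4Q/(πD²) = 4·0.00391/(π·0.0483²) = 2.134 m/s
Re = VD/ν = 2.134·0.0483/4.42×10^-7 = 2.33×10^5 → turbulent
ε/D = 0.0014/48.3 = 2.90×10^-5
Swamee-Jain: f = 0.01537
h_f = f(L/D)V²/(2g) = 0.01537·(520/0.0483)·2.134²/(2·9.81) = 38.40 m

h_f ≈ 38.4 m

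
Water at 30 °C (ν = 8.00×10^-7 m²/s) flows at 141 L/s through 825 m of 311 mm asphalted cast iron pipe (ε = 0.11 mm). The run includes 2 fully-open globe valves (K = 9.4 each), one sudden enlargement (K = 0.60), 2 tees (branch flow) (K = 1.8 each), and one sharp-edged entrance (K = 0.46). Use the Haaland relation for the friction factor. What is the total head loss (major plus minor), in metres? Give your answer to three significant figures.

H_L ≈ 11.7 m

V = 4Q/(πD²) = 1.856 m/s; V²/2g = 0.1756 m
Re = 7.22×10^5, ε/D = 3.54×10^-4 → f = 0.01627 (Haaland)
Major: h_f = f(L/D)·V²/2g = 0.01627·2653·0.1756 = 7.578 m
Minor: ΣK = 23.5; h_m = ΣK·V²/2g = 4.120 m
Total H_L = 7.578 + 4.120 = 11.70 m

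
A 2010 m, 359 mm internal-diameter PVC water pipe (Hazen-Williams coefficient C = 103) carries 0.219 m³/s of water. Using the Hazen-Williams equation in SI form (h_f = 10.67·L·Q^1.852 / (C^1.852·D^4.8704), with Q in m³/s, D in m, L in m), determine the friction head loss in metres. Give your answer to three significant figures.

h_f ≈ 35.4 m

h_f = 10.67·2010·0.219^1.852 / (103^1.852·0.359^4.8704) = 35.40 m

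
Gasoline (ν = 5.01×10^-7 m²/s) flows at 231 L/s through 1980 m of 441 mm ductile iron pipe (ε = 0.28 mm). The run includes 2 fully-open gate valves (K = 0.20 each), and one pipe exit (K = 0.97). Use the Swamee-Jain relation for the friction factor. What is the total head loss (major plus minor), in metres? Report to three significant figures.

V = 4Q/(πD²) = 1.512 m/s; V²/2g = 0.1166 m
Re = 1.33×10^6, ε/D = 6.35×10^-4 → f = 0.01804 (Swamee-Jain)
Major: h_f = f(L/D)·V²/2g = 0.01804·4490·0.1166 = 9.440 m
Minor: ΣK = 1.37; h_m = ΣK·V²/2g = 0.1597 m
Total H_L = 9.440 + 0.1597 = 9.600 m

H_L ≈ 9.60 m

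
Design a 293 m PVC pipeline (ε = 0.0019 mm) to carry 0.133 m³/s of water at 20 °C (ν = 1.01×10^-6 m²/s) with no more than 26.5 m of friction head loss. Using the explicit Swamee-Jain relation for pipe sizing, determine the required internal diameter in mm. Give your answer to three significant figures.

D ≈ 183 mm

Swamee-Jain (Type III): D = 0.66·[ε^1.25·(LQ²/(gh_f))^4.75 + ν·Q^9.4·(L/(gh_f))^5.2]^0.04
LQ²/(gh_f) = 0.01994; L/(gh_f) = 1.127
Term 1 = ε^1.25·(…)^4.75 = 5.91×10^-16; Term 2 = ν·Q^9.4·(…)^5.2 = 1.09×10^-14
D = 0.66·(5.91×10^-16 + 1.09×10^-14)^0.04 = 0.1828 m = 183 mm
Check: V = 5.07 m/s, Re = 9.17×10^5, f = 0.01202, h_f = 25.2 m ≈ 26.5 m ✓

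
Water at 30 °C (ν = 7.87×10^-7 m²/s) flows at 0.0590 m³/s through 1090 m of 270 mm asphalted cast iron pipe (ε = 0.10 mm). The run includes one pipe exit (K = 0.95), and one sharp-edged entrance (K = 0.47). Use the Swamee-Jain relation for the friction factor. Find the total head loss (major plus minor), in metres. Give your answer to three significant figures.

H_L ≈ 3.86 m

V = 4Q/(πD²) = 1.030 m/s; V²/2g = 0.05412 m
Re = 3.54×10^5, ε/D = 3.70×10^-4 → f = 0.01731 (Swamee-Jain)
Major: h_f = f(L/D)·V²/2g = 0.01731·4037·0.05412 = 3.782 m
Minor: ΣK = 1.42; h_m = ΣK·V²/2g = 0.07685 m
Total H_L = 3.782 + 0.07685 = 3.859 m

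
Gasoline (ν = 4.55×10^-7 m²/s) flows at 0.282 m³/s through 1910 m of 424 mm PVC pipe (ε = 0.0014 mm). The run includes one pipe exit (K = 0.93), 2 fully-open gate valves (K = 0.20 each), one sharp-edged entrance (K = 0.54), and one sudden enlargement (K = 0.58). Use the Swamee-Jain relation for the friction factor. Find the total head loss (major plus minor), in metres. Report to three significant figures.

V = 4Q/(πD²) = 1.997 m/s; V²/2g = 0.2033 m
Re = 1.86×10^6, ε/D = 3.30×10^-6 → f = 0.01061 (Swamee-Jain)
Major: h_f = f(L/D)·V²/2g = 0.01061·4505·0.2033 = 9.713 m
Minor: ΣK = 2.45; h_m = ΣK·V²/2g = 0.4981 m
Total H_L = 9.713 + 0.4981 = 10.21 m

H_L ≈ 10.2 m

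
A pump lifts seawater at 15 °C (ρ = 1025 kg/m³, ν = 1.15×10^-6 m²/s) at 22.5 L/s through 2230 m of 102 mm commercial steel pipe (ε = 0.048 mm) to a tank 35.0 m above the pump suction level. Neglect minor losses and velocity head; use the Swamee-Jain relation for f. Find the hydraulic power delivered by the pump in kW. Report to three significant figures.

V = 4Q/(πD²) = 2.754 m/s; Re = 2.44×10^5; ε/D = 4.71×10^-4; f = 0.01845
h_f = f(L/D)V²/2g = 155.9 m
Total head H = z + h_f = 35.0 + 155.9 = 190.9 m
P_hyd = ρgQH = 1025·9.81·0.0225·190.9 = 43.19 kW

P_hyd ≈ 43.2 kW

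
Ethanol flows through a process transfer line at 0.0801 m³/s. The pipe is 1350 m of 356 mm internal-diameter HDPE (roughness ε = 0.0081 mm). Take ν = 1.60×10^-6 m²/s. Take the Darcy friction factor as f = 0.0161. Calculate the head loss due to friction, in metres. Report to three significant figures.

V = 4Q/(πD²) = 4·0.0801/(π·0.356²) = 0.8047 m/s
h_f = f(L/D)V²/(2g) = 0.01610·(1350/0.356)·0.8047²/(2·9.81) = 2.015 m

h_f ≈ 2.02 m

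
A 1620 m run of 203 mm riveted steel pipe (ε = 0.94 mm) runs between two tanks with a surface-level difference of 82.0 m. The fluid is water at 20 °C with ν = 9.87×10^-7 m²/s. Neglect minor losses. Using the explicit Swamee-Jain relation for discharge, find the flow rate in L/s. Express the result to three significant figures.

Q ≈ 84.1 L/s

Swamee-Jain (Type II): Q = -0.965·√(gD⁵h_f/L)·ln[ε/(3.7D) + √(3.17ν²L/(gD³h_f))]
√(gD⁵h_f/L) = √(9.81·0.203⁵·82.0/1620) = 0.01308
ε/(3.7D) = 0.00125; √(3.17ν²L/(gD³h_f)) = 2.73×10^-5
Q = -0.965·0.01308·ln(0.001279) = 0.08411 m³/s
Check: V = 2.60 m/s, Re = 5.34×10^5, f = 0.02996, h_f = 82.3 m ≈ 82.0 m ✓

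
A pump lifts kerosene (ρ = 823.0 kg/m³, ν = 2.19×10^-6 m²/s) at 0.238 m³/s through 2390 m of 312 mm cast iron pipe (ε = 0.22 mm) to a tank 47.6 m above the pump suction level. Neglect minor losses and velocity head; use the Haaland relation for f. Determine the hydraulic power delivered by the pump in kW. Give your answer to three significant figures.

P_hyd ≈ 229 kW

V = 4Q/(πD²) = 3.113 m/s; Re = 4.43×10^5; ε/D = 7.05×10^-4; f = 0.01885
h_f = f(L/D)V²/2g = 71.32 m
Total head H = z + h_f = 47.6 + 71.32 = 118.9 m
P_hyd = ρgQH = 823.0·9.81·0.238·118.9 = 228.5 kW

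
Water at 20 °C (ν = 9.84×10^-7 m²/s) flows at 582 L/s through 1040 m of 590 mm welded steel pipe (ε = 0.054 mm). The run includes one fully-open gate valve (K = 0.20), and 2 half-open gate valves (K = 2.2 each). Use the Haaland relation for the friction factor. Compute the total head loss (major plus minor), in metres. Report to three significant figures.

H_L ≈ 6.33 m

V = 4Q/(πD²) = 2.129 m/s; V²/2g = 0.2310 m
Re = 1.28×10^6, ε/D = 9.15×10^-5 → f = 0.01295 (Haaland)
Major: h_f = f(L/D)·V²/2g = 0.01295·1763·0.2310 = 5.271 m
Minor: ΣK = 4.60; h_m = ΣK·V²/2g = 1.062 m
Total H_L = 5.271 + 1.062 = 6.334 m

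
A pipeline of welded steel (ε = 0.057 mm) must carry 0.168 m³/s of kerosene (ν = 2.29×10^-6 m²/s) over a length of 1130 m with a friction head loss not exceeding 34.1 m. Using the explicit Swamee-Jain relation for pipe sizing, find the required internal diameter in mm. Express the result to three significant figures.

Swamee-Jain (Type III): D = 0.66·[ε^1.25·(LQ²/(gh_f))^4.75 + ν·Q^9.4·(L/(gh_f))^5.2]^0.04
LQ²/(gh_f) = 0.09534; L/(gh_f) = 3.378
Term 1 = ε^1.25·(…)^4.75 = 7.02×10^-11; Term 2 = ν·Q^9.4·(…)^5.2 = 6.71×10^-11
D = 0.66·(7.02×10^-11 + 6.71×10^-11)^0.04 = 0.2661 m = 266 mm
Check: V = 3.02 m/s, Re = 3.51×10^5, f = 0.01616, h_f = 31.9 m ≈ 34.1 m ✓

D ≈ 266 mm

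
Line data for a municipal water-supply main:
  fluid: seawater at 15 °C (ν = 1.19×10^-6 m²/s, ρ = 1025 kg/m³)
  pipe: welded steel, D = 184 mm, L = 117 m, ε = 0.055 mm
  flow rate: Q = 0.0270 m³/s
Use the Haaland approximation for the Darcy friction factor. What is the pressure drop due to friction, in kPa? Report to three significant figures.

Δp ≈ 6.05 kPa

V = 4Q/(πD²) = 4·0.0270/(π·0.184²) = 1.015 m/s
Re = VD/ν = 1.015·0.184/1.19×10^-6 = 1.57×10^5 → turbulent
ε/D = 0.055/184 = 2.99×10^-4
Haaland: f = 0.01802
h_f = f(L/D)V²/(2g) = 0.01802·(117/0.184)·1.015²/(2·9.81) = 0.6020 m
Δp = ρg·h_f = 1025·9.81·0.6020 = 6.053 kPa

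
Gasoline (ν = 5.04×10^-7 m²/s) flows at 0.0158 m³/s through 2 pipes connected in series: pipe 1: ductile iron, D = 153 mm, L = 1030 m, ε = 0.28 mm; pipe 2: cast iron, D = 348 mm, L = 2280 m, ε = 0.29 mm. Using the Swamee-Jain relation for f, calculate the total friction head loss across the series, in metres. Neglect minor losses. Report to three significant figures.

Pipe 1: V = 0.8594 m/s, Re = 2.61×10^5, ε/D = 0.00183, f = 0.02377, h_1 = f(L/D)V²/2g = 6.023 m
Pipe 2: V = 0.1661 m/s, Re = 1.15×10^5, ε/D = 8.33×10^-4, f = 0.02145, h_2 = f(L/D)V²/2g = 0.1977 m
Series → Q common, losses add: H = Σh = 6.221 m

H ≈ 6.22 m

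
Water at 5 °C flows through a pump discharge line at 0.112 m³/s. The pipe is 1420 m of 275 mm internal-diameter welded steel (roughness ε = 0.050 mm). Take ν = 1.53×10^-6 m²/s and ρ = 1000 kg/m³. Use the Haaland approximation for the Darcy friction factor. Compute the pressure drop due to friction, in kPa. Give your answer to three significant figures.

V = 4Q/(πD²) = 4·0.112/(π·0.275²) = 1.886 m/s
Re = VD/ν = 1.886·0.275/1.53×10^-6 = 3.39×10^5 → turbulent
ε/D = 0.050/275 = 1.82×10^-4
Haaland: f = 0.01570
h_f = f(L/D)V²/(2g) = 0.01570·(1420/0.275)·1.886²/(2·9.81) = 14.69 m
Δp = ρg·h_f = 1000·9.81·14.69 = 144.2 kPa

Δp ≈ 144 kPa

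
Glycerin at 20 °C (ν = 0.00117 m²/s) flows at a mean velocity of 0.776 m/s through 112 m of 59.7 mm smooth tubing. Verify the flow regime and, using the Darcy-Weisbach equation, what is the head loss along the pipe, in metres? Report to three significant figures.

h_f ≈ 93.1 m

Re = VD/ν = 0.776·0.05970/0.00117 = 39.6 → laminar (Re < 2300)
f = 64/Re = 1.616
h_f = f(L/D)V²/(2g) = 1.616·(112/0.05970)·0.776²/(2·9.81) = 93.07 m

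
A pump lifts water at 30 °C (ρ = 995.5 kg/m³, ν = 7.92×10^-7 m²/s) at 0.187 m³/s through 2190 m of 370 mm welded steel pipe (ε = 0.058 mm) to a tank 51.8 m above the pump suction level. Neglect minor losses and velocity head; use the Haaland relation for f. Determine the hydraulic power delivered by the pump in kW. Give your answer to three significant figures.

P_hyd ≈ 118 kW

V = 4Q/(πD²) = 1.739 m/s; Re = 8.13×10^5; ε/D = 1.57×10^-4; f = 0.01429
h_f = f(L/D)V²/2g = 13.04 m
Total head H = z + h_f = 51.8 + 13.04 = 64.84 m
P_hyd = ρgQH = 995.5·9.81·0.187·64.84 = 118.4 kW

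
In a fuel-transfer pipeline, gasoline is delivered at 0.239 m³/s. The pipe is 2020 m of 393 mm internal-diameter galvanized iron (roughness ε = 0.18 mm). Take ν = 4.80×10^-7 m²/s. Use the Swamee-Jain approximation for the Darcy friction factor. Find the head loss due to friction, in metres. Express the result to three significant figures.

h_f ≈ 17.1 m

V = 4Q/(πD²) = 4·0.239/(π·0.393²) = 1.970 m/s
Re = VD/ν = 1.970·0.393/4.80×10^-7 = 1.61×10^6 → turbulent
ε/D = 0.18/393 = 4.58×10^-4
Swamee-Jain: f = 0.01680
h_f = f(L/D)V²/(2g) = 0.01680·(2020/0.393)·1.970²/(2·9.81) = 17.08 m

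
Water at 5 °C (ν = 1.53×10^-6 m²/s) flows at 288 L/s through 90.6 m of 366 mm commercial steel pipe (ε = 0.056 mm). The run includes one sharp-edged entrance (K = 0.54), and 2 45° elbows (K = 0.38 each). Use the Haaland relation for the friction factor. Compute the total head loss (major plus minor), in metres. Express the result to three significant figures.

H_L ≈ 1.87 m

V = 4Q/(πD²) = 2.737 m/s; V²/2g = 0.3819 m
Re = 6.55×10^5, ε/D = 1.53×10^-4 → f = 0.01448 (Haaland)
Major: h_f = f(L/D)·V²/2g = 0.01448·247.5·0.3819 = 1.369 m
Minor: ΣK = 1.30; h_m = ΣK·V²/2g = 0.4965 m
Total H_L = 1.369 + 0.4965 = 1.865 m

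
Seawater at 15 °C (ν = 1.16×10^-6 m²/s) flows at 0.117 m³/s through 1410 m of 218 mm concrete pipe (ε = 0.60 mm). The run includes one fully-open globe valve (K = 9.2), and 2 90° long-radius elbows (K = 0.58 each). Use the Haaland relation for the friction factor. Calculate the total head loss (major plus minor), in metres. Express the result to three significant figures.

V = 4Q/(πD²) = 3.135 m/s; V²/2g = 0.5008 m
Re = 5.89×10^5, ε/D = 0.00275 → f = 0.02581 (Haaland)
Major: h_f = f(L/D)·V²/2g = 0.02581·6468·0.5008 = 83.62 m
Minor: ΣK = 10.4; h_m = ΣK·V²/2g = 5.188 m
Total H_L = 83.62 + 5.188 = 88.80 m

H_L ≈ 88.8 m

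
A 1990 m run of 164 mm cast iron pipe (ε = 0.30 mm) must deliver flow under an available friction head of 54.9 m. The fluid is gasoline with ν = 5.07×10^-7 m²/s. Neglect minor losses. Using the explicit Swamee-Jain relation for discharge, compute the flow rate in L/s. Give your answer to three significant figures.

Q ≈ 41.3 L/s

Swamee-Jain (Type II): Q = -0.965·√(gD⁵h_f/L)·ln[ε/(3.7D) + √(3.17ν²L/(gD³h_f))]
√(gD⁵h_f/L) = √(9.81·0.164⁵·54.9/1990) = 0.005666
ε/(3.7D) = 4.94×10^-4; √(3.17ν²L/(gD³h_f)) = 2.61×10^-5
Q = -0.965·0.005666·ln(5.205×10^-4) = 0.04134 m³/s
Check: V = 1.96 m/s, Re = 6.33×10^5, f = 0.02329, h_f = 55.2 m ≈ 54.9 m ✓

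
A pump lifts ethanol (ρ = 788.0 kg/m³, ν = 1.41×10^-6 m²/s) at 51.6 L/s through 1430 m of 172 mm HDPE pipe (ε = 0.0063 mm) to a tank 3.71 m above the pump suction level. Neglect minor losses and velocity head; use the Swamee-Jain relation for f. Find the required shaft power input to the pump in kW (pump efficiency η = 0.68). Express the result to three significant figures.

P_shaft ≈ 20.6 kW

V = 4Q/(πD²) = 2.221 m/s; Re = 2.71×10^5; ε/D = 3.66×10^-5; f = 0.01505
h_f = f(L/D)V²/2g = 31.45 m
Total head H = z + h_f = 3.71 + 31.45 = 35.16 m
P_hyd = ρgQH = 788.0·9.81·0.0516·35.16 = 14.02 kW
P_shaft = P_hyd/η = 14.02/0.68 = 20.62 kW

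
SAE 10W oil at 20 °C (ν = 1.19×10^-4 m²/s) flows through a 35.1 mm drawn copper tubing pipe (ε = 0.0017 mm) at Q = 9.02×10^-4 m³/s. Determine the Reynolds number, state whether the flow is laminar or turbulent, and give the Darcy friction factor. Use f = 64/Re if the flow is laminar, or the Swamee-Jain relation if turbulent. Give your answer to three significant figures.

Re ≈ 275; laminar; f = 64/Re ≈ 0.233

V = 4Q/(πD²) = 0.9322 m/s
Re = VD/ν = 0.9322·0.0351/1.19×10^-4 = 275
Re < 2300 → laminar → f = 64/Re = 0.2328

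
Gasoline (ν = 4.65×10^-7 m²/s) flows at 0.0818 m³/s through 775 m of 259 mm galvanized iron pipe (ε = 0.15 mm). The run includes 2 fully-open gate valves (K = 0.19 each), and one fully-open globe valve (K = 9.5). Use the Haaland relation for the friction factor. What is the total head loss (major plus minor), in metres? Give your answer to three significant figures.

V = 4Q/(πD²) = 1.553 m/s; V²/2g = 0.1229 m
Re = 8.65×10^5, ε/D = 5.79×10^-4 → f = 0.01775 (Haaland)
Major: h_f = f(L/D)·V²/2g = 0.01775·2992·0.1229 = 6.527 m
Minor: ΣK = 9.88; h_m = ΣK·V²/2g = 1.214 m
Total H_L = 6.527 + 1.214 = 7.741 m

H_L ≈ 7.74 m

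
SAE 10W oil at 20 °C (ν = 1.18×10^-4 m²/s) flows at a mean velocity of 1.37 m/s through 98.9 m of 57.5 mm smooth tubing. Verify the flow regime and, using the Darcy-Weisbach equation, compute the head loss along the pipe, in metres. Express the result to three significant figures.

Re = VD/ν = 1.37·0.05750/1.18×10^-4 = 668 → laminar (Re < 2300)
f = 64/Re = 0.09587
h_f = f(L/D)V²/(2g) = 0.09587·(98.9/0.05750)·1.37²/(2·9.81) = 15.77 m

h_f ≈ 15.8 m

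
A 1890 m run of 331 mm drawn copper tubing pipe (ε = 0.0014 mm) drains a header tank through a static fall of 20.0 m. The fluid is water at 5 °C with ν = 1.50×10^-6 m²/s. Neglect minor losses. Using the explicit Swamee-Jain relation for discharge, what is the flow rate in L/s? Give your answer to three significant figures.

Q ≈ 196 L/s

Swamee-Jain (Type II): Q = -0.965·√(gD⁵h_f/L)·ln[ε/(3.7D) + √(3.17ν²L/(gD³h_f))]
√(gD⁵h_f/L) = √(9.81·0.331⁵·20.0/1890) = 0.02031
ε/(3.7D) = 1.14×10^-6; √(3.17ν²L/(gD³h_f)) = 4.35×10^-5
Q = -0.965·0.02031·ln(4.467×10^-5) = 0.1963 m³/s
Check: V = 2.28 m/s, Re = 5.03×10^5, f = 0.01314, h_f = 19.9 m ≈ 20.0 m ✓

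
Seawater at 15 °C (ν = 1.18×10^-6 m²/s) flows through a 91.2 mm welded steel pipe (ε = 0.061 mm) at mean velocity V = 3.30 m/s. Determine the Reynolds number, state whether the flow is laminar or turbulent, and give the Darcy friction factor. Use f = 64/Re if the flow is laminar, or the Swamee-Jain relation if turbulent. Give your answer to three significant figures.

Re ≈ 2.55×10^5; turbulent; f ≈ 0.0194

Re = VD/ν = 3.300·0.0912/1.18×10^-6 = 2.55×10^5
Re > 4000 → turbulent; ε/D = 6.69×10^-4
Swamee-Jain: f = 0.01943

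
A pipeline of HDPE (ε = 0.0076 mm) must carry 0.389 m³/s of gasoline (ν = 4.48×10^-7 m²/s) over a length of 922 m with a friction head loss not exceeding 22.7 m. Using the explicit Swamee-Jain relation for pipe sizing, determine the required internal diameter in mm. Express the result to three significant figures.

Swamee-Jain (Type III): D = 0.66·[ε^1.25·(LQ²/(gh_f))^4.75 + ν·Q^9.4·(L/(gh_f))^5.2]^0.04
LQ²/(gh_f) = 0.6265; L/(gh_f) = 4.140
Term 1 = ε^1.25·(…)^4.75 = 4.33×10^-8; Term 2 = ν·Q^9.4·(…)^5.2 = 1.01×10^-7
D = 0.66·(4.33×10^-8 + 1.01×10^-7)^0.04 = 0.3515 m = 352 mm
Check: V = 4.01 m/s, Re = 3.15×10^6, f = 0.01061, h_f = 22.8 m ≈ 22.7 m ✓

D ≈ 352 mm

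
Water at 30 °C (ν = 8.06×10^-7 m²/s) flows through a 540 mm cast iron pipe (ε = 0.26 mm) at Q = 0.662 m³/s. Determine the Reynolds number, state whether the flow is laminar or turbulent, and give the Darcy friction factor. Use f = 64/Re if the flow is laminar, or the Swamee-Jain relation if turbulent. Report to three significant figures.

V = 4Q/(πD²) = 2.891 m/s
Re = VD/ν = 2.891·0.540/8.06×10^-7 = 1.94×10^6
Re > 4000 → turbulent; ε/D = 4.81×10^-4
Swamee-Jain: f = 0.01691

Re ≈ 1.94×10^6; turbulent; f ≈ 0.0169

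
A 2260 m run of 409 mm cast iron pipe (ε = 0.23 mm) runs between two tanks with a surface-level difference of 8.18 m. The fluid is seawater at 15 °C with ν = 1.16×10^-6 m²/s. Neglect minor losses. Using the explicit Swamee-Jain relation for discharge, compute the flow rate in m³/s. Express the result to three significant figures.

Swamee-Jain (Type II): Q = -0.965·√(gD⁵h_f/L)·ln[ε/(3.7D) + √(3.17ν²L/(gD³h_f))]
√(gD⁵h_f/L) = √(9.81·0.409⁵·8.18/2260) = 0.02016
ε/(3.7D) = 1.52×10^-4; √(3.17ν²L/(gD³h_f)) = 4.19×10^-5
Q = -0.965·0.02016·ln(1.939×10^-4) = 0.1663 m³/s
Check: V = 1.27 m/s, Re = 4.46×10^5, f = 0.01825, h_f = 8.24 m ≈ 8.18 m ✓

Q ≈ 0.166 m³/s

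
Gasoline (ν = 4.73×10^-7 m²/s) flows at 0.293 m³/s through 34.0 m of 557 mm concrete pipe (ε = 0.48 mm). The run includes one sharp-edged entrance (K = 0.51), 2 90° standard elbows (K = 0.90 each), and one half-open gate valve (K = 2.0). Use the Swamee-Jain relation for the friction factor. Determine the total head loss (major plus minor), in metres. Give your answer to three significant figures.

H_L ≈ 0.404 m

V = 4Q/(πD²) = 1.202 m/s; V²/2g = 0.07369 m
Re = 1.42×10^6, ε/D = 8.62×10^-4 → f = 0.01926 (Swamee-Jain)
Major: h_f = f(L/D)·V²/2g = 0.01926·61.04·0.07369 = 0.08664 m
Minor: ΣK = 4.31; h_m = ΣK·V²/2g = 0.3176 m
Total H_L = 0.08664 + 0.3176 = 0.4043 m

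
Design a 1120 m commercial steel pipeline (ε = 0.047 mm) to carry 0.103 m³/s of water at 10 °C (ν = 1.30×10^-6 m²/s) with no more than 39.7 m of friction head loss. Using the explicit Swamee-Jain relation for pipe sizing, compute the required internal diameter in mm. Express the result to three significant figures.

D ≈ 211 mm

Swamee-Jain (Type III): D = 0.66·[ε^1.25·(LQ²/(gh_f))^4.75 + ν·Q^9.4·(L/(gh_f))^5.2]^0.04
LQ²/(gh_f) = 0.03051; L/(gh_f) = 2.876
Term 1 = ε^1.25·(…)^4.75 = 2.46×10^-13; Term 2 = ν·Q^9.4·(…)^5.2 = 1.66×10^-13
D = 0.66·(2.46×10^-13 + 1.66×10^-13)^0.04 = 0.2109 m = 211 mm
Check: V = 2.95 m/s, Re = 4.78×10^5, f = 0.01578, h_f = 37.1 m ≈ 39.7 m ✓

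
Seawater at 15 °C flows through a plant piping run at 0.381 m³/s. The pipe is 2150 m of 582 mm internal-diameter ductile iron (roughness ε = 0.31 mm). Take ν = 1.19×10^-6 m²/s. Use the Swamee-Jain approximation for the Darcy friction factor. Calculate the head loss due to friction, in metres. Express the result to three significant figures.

V = 4Q/(πD²) = 4·0.381/(π·0.582²) = 1.432 m/s
Re = VD/ν = 1.432·0.582/1.19×10^-6 = 7.00×10^5 → turbulent
ε/D = 0.31/582 = 5.33×10^-4
Swamee-Jain: f = 0.01772
h_f = f(L/D)V²/(2g) = 0.01772·(2150/0.582)·1.432²/(2·9.81) = 6.844 m

h_f ≈ 6.84 m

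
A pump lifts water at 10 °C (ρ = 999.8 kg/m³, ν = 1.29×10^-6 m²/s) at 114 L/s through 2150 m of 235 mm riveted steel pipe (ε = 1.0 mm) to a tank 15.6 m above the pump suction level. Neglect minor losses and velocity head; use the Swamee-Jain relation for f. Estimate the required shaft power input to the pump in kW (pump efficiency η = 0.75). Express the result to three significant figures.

P_shaft ≈ 164 kW

V = 4Q/(πD²) = 2.628 m/s; Re = 4.79×10^5; ε/D = 0.00426; f = 0.02926
h_f = f(L/D)V²/2g = 94.27 m
Total head H = z + h_f = 15.6 + 94.27 = 109.9 m
P_hyd = ρgQH = 999.8·9.81·0.114·109.9 = 122.8 kW
P_shaft = P_hyd/η = 122.8/0.75 = 163.8 kW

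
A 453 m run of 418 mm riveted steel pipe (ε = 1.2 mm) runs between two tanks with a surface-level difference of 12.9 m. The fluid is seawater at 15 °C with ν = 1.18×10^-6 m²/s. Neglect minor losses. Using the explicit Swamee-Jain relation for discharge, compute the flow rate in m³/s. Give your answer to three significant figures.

Q ≈ 0.412 m³/s

Swamee-Jain (Type II): Q = -0.965·√(gD⁵h_f/L)·ln[ε/(3.7D) + √(3.17ν²L/(gD³h_f))]
√(gD⁵h_f/L) = √(9.81·0.418⁵·12.9/453) = 0.05971
ε/(3.7D) = 7.76×10^-4; √(3.17ν²L/(gD³h_f)) = 1.47×10^-5
Q = -0.965·0.05971·ln(7.906×10^-4) = 0.4115 m³/s
Check: V = 3.00 m/s, Re = 1.06×10^6, f = 0.02604, h_f = 12.9 m ≈ 12.9 m ✓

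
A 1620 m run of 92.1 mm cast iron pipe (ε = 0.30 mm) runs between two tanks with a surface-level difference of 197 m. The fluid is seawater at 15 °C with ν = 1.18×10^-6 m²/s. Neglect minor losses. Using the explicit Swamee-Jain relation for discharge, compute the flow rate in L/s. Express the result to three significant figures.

Swamee-Jain (Type II): Q = -0.965·√(gD⁵h_f/L)·ln[ε/(3.7D) + √(3.17ν²L/(gD³h_f))]
√(gD⁵h_f/L) = √(9.81·0.0921⁵·197/1620) = 0.002812
ε/(3.7D) = 8.80×10^-4; √(3.17ν²L/(gD³h_f)) = 6.88×10^-5
Q = -0.965·0.002812·ln(9.492×10^-4) = 0.01888 m³/s
Check: V = 2.83 m/s, Re = 2.21×10^5, f = 0.02753, h_f = 198 m ≈ 197 m ✓

Q ≈ 18.9 L/s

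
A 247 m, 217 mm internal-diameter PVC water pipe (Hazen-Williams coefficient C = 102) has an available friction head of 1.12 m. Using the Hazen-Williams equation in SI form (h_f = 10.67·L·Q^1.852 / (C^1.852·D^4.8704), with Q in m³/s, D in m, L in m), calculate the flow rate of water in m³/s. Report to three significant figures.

Rearranging: Q = [h_f·C^1.852·D^4.8704 / (10.67·L)]^(1/1.852)
Q = [1.12·102^1.852·0.217^4.8704 / (10.67·247)]^0.540 = 0.02774 m³/s

Q ≈ 0.0277 m³/s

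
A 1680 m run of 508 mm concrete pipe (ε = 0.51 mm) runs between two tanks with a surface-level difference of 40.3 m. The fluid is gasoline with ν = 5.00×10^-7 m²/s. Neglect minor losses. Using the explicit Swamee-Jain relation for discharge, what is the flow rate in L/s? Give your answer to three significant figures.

Q ≈ 705 L/s

Swamee-Jain (Type II): Q = -0.965·√(gD⁵h_f/L)·ln[ε/(3.7D) + √(3.17ν²L/(gD³h_f))]
√(gD⁵h_f/L) = √(9.81·0.508⁵·40.3/1680) = 0.08923
ε/(3.7D) = 2.71×10^-4; √(3.17ν²L/(gD³h_f)) = 5.07×10^-6
Q = -0.965·0.08923·ln(2.764×10^-4) = 0.7055 m³/s
Check: V = 3.48 m/s, Re = 3.54×10^6, f = 0.01978, h_f = 40.4 m ≈ 40.3 m ✓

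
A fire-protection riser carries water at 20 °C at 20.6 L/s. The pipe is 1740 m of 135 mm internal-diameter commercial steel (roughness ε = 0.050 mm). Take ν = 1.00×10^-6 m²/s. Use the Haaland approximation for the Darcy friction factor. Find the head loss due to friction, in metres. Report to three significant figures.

V = 4Q/(πD²) = 4·0.0206/(π·0.135²) = 1.439 m/s
Re = VD/ν = 1.439·0.135/1.00×10^-6 = 1.94×10^5 → turbulent
ε/D = 0.050/135 = 3.70×10^-4
Haaland: f = 0.01798
h_f = f(L/D)V²/(2g) = 0.01798·(1740/0.135)·1.439²/(2·9.81) = 24.46 m

h_f ≈ 24.5 m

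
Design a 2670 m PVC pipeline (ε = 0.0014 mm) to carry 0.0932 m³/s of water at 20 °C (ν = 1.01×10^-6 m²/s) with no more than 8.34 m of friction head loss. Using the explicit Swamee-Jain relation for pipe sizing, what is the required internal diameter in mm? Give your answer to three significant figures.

Swamee-Jain (Type III): D = 0.66·[ε^1.25·(LQ²/(gh_f))^4.75 + ν·Q^9.4·(L/(gh_f))^5.2]^0.04
LQ²/(gh_f) = 0.2835; L/(gh_f) = 32.63
Term 1 = ε^1.25·(…)^4.75 = 1.21×10^-10; Term 2 = ν·Q^9.4·(…)^5.2 = 1.54×10^-8
D = 0.66·(1.21×10^-10 + 1.54×10^-8)^0.04 = 0.3215 m = 322 mm
Check: V = 1.15 m/s, Re = 3.65×10^5, f = 0.01391, h_f = 7.76 m ≈ 8.34 m ✓

D ≈ 322 mm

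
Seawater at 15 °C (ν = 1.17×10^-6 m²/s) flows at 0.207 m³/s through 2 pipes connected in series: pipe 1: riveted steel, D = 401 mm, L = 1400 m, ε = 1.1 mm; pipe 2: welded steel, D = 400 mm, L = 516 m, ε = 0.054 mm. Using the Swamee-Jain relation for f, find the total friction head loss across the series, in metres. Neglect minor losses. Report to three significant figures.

Pipe 1: V = 1.639 m/s, Re = 5.62×10^5, ε/D = 0.00274, f = 0.02588, h_1 = f(L/D)V²/2g = 12.37 m
Pipe 2: V = 1.647 m/s, Re = 5.63×10^5, ε/D = 1.35×10^-4, f = 0.01468, h_2 = f(L/D)V²/2g = 2.620 m
Series → Q common, losses add: H = Σh = 14.99 m

H ≈ 15.0 m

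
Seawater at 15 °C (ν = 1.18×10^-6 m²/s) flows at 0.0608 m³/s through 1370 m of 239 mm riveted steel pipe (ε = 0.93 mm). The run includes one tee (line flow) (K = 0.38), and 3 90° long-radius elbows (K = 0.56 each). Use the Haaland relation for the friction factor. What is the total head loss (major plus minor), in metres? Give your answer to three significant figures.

V = 4Q/(πD²) = 1.355 m/s; V²/2g = 0.09361 m
Re = 2.74×10^5, ε/D = 0.00389 → f = 0.02862 (Haaland)
Major: h_f = f(L/D)·V²/2g = 0.02862·5732·0.09361 = 15.36 m
Minor: ΣK = 2.06; h_m = ΣK·V²/2g = 0.1928 m
Total H_L = 15.36 + 0.1928 = 15.55 m

H_L ≈ 15.5 m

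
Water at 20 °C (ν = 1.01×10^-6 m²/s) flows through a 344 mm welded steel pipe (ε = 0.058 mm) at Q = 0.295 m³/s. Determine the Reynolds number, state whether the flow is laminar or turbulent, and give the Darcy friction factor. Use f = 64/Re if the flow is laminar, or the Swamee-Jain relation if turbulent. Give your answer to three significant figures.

V = 4Q/(πD²) = 3.174 m/s
Re = VD/ν = 3.174·0.344/1.01×10^-6 = 1.08×10^6
Re > 4000 → turbulent; ε/D = 1.69×10^-4
Swamee-Jain: f = 0.01434

Re ≈ 1.08×10^6; turbulent; f ≈ 0.0143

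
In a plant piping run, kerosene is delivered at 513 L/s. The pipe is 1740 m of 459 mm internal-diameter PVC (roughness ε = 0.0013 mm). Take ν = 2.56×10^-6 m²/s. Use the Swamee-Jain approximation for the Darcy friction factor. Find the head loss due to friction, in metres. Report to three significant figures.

h_f ≈ 23.9 m

V = 4Q/(πD²) = 4·0.513/(π·0.459²) = 3.100 m/s
Re = VD/ν = 3.100·0.459/2.56×10^-6 = 5.56×10^5 → turbulent
ε/D = 0.0013/459 = 2.83×10^-6
Swamee-Jain: f = 0.01290
h_f = f(L/D)V²/(2g) = 0.01290·(1740/0.459)·3.100²/(2·9.81) = 23.95 m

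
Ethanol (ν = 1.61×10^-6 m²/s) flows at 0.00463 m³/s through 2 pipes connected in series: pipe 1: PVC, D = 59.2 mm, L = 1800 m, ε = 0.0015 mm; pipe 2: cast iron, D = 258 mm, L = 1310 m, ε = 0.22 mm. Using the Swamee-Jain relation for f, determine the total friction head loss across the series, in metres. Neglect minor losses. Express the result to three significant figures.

H ≈ 87.4 m

Pipe 1: V = 1.682 m/s, Re = 6.19×10^4, ε/D = 2.53×10^-5, f = 0.01992, h_1 = f(L/D)V²/2g = 87.34 m
Pipe 2: V = 0.08856 m/s, Re = 1.42×10^4, ε/D = 8.53×10^-4, f = 0.02989, h_2 = f(L/D)V²/2g = 0.06068 m
Series → Q common, losses add: H = Σh = 87.40 m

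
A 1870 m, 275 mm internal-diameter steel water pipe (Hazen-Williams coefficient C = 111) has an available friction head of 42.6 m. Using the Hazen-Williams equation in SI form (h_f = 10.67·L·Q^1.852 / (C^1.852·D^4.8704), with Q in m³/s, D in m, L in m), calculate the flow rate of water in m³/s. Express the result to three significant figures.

Rearranging: Q = [h_f·C^1.852·D^4.8704 / (10.67·L)]^(1/1.852)
Q = [42.6·111^1.852·0.275^4.8704 / (10.67·1870)]^0.540 = 0.1345 m³/s

Q ≈ 0.135 m³/s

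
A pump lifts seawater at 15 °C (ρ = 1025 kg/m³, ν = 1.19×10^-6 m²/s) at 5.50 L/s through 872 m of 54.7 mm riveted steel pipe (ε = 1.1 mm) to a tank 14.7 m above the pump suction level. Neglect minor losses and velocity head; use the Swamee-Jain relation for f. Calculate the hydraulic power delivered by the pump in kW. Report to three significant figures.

P_hyd ≈ 13.0 kW

V = 4Q/(πD²) = 2.340 m/s; Re = 1.08×10^5; ε/D = 0.0201; f = 0.04932
h_f = f(L/D)V²/2g = 219.5 m
Total head H = z + h_f = 14.7 + 219.5 = 234.2 m
P_hyd = ρgQH = 1025·9.81·0.00550·234.2 = 12.95 kW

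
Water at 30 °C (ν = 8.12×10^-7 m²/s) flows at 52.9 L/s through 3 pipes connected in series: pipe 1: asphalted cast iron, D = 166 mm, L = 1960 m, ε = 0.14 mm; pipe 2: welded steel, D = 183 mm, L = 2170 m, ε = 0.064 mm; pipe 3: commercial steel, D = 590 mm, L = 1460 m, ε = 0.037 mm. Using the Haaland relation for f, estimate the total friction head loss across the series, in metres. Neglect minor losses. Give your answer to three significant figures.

Pipe 1: V = 2.444 m/s, Re = 5.00×10^5, ε/D = 8.43×10^-4, f = 0.01947, h_1 = f(L/D)V²/2g = 70.01 m
Pipe 2: V = 2.011 m/s, Re = 4.53×10^5, ε/D = 3.50×10^-4, f = 0.01664, h_2 = f(L/D)V²/2g = 40.68 m
Pipe 3: V = 0.1935 m/s, Re = 1.41×10^5, ε/D = 6.27×10^-5, f = 0.01696, h_3 = f(L/D)V²/2g = 0.08006 m
Series → Q common, losses add: H = Σh = 110.8 m

H ≈ 111 m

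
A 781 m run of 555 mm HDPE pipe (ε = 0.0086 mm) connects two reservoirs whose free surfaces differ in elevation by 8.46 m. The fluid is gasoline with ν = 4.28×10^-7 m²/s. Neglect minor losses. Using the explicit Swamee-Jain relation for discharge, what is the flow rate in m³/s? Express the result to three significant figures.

Swamee-Jain (Type II): Q = -0.965·√(gD⁵h_f/L)·ln[ε/(3.7D) + √(3.17ν²L/(gD³h_f))]
√(gD⁵h_f/L) = √(9.81·0.555⁵·8.46/781) = 0.07480
ε/(3.7D) = 4.19×10^-6; √(3.17ν²L/(gD³h_f)) = 5.65×10^-6
Q = -0.965·0.07480·ln(9.842×10^-6) = 0.8322 m³/s
Check: V = 3.44 m/s, Re = 4.46×10^6, f = 0.01002, h_f = 8.51 m ≈ 8.46 m ✓

Q ≈ 0.832 m³/s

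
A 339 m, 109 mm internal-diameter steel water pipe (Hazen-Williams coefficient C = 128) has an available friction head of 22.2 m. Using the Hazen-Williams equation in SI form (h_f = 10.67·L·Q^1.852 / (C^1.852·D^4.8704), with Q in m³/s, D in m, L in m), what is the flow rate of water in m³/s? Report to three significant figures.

Q ≈ 0.0241 m³/s

Rearranging: Q = [h_f·C^1.852·D^4.8704 / (10.67·L)]^(1/1.852)
Q = [22.2·128^1.852·0.109^4.8704 / (10.67·339)]^0.540 = 0.02407 m³/s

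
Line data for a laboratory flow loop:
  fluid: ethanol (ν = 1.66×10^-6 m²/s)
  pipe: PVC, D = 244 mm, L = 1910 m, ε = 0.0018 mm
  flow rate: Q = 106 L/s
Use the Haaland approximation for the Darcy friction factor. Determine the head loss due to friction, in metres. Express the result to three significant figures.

V = 4Q/(πD²) = 4·0.106/(π·0.244²) = 2.267 m/s
Re = VD/ν = 2.267·0.244/1.66×10^-6 = 3.33×10^5 → turbulent
ε/D = 0.0018/244 = 7.38×10^-6
Haaland: f = 0.01413
h_f = f(L/D)V²/(2g) = 0.01413·(1910/0.244)·2.267²/(2·9.81) = 28.97 m

h_f ≈ 29.0 m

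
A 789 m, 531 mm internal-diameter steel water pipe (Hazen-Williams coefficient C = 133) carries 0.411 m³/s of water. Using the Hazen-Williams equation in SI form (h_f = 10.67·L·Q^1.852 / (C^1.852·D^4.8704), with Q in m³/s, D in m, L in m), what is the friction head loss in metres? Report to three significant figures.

h_f = 10.67·789·0.411^1.852 / (133^1.852·0.531^4.8704) = 4.127 m

h_f ≈ 4.13 m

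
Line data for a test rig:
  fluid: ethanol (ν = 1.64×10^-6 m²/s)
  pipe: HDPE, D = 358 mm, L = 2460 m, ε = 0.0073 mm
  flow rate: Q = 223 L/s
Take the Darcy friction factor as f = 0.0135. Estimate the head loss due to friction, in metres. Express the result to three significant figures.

h_f ≈ 23.2 m

V = 4Q/(πD²) = 4·0.223/(π·0.358²) = 2.215 m/s
h_f = f(L/D)V²/(2g) = 0.01350·(2460/0.358)·2.215²/(2·9.81) = 23.21 m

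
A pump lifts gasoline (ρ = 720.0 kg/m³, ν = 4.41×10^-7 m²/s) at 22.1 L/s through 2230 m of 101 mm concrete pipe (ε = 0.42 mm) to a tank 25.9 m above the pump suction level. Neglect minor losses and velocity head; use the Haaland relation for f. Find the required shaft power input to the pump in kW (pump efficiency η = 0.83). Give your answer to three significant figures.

V = 4Q/(πD²) = 2.758 m/s; Re = 6.32×10^5; ε/D = 0.00416; f = 0.02895
h_f = f(L/D)V²/2g = 247.9 m
Total head H = z + h_f = 25.9 + 247.9 = 273.8 m
P_hyd = ρgQH = 720.0·9.81·0.0221·273.8 = 42.74 kW
P_shaft = P_hyd/η = 42.74/0.83 = 51.50 kW

P_shaft ≈ 51.5 kW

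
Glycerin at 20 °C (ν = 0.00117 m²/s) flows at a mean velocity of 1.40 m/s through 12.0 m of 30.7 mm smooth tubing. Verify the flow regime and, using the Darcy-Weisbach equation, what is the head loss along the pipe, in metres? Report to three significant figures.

h_f ≈ 68.0 m

Re = VD/ν = 1.40·0.03070/0.00117 = 36.7 → laminar (Re < 2300)
f = 64/Re = 1.742
h_f = f(L/D)V²/(2g) = 1.742·(12.0/0.03070)·1.40²/(2·9.81) = 68.03 m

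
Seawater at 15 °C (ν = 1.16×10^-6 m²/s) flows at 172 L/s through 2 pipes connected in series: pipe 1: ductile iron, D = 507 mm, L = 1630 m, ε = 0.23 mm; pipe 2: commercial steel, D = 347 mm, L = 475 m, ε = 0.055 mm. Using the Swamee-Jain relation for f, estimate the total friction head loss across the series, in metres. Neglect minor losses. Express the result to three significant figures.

Pipe 1: V = 0.8520 m/s, Re = 3.72×10^5, ε/D = 4.54×10^-4, f = 0.01779, h_1 = f(L/D)V²/2g = 2.116 m
Pipe 2: V = 1.819 m/s, Re = 5.44×10^5, ε/D = 1.59×10^-4, f = 0.01499, h_2 = f(L/D)V²/2g = 3.459 m
Series → Q common, losses add: H = Σh = 5.574 m

H ≈ 5.57 m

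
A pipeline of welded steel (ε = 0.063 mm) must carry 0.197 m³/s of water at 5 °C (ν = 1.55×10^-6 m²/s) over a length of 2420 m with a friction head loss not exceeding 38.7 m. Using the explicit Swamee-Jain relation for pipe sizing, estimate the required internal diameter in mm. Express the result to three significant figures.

Swamee-Jain (Type III): D = 0.66·[ε^1.25·(LQ²/(gh_f))^4.75 + ν·Q^9.4·(L/(gh_f))^5.2]^0.04
LQ²/(gh_f) = 0.2474; L/(gh_f) = 6.374
Term 1 = ε^1.25·(…)^4.75 = 7.37×10^-9; Term 2 = ν·Q^9.4·(…)^5.2 = 5.51×10^-9
D = 0.66·(7.37×10^-9 + 5.51×10^-9)^0.04 = 0.3191 m = 319 mm
Check: V = 2.46 m/s, Re = 5.07×10^5, f = 0.01547, h_f = 36.3 m ≈ 38.7 m ✓

D ≈ 319 mm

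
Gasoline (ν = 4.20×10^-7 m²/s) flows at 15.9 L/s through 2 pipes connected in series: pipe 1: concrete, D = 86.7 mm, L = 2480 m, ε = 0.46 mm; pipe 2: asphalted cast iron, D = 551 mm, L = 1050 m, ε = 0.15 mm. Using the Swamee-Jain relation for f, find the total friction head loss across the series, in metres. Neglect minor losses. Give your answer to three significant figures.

H ≈ 330 m

Pipe 1: V = 2.693 m/s, Re = 5.56×10^5, ε/D = 0.00531, f = 0.03117, h_1 = f(L/D)V²/2g = 329.7 m
Pipe 2: V = 0.06668 m/s, Re = 8.75×10^4, ε/D = 2.72×10^-4, f = 0.01978, h_2 = f(L/D)V²/2g = 0.008541 m
Series → Q common, losses add: H = Σh = 329.7 m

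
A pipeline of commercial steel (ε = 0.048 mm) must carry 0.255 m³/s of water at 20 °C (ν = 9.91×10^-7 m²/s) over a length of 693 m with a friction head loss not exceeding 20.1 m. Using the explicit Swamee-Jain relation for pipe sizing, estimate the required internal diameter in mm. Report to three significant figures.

D ≈ 308 mm

Swamee-Jain (Type III): D = 0.66·[ε^1.25·(LQ²/(gh_f))^4.75 + ν·Q^9.4·(L/(gh_f))^5.2]^0.04
LQ²/(gh_f) = 0.2285; L/(gh_f) = 3.515
Term 1 = ε^1.25·(…)^4.75 = 3.60×10^-9; Term 2 = ν·Q^9.4·(…)^5.2 = 1.80×10^-9
D = 0.66·(3.60×10^-9 + 1.80×10^-9)^0.04 = 0.3082 m = 308 mm
Check: V = 3.42 m/s, Re = 1.06×10^6, f = 0.01420, h_f = 19.0 m ≈ 20.1 m ✓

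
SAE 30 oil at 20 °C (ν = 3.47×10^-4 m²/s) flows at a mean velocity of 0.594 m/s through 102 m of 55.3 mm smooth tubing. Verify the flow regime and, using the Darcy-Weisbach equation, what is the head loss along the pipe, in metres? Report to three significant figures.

Re = VD/ν = 0.594·0.05530/3.47×10^-4 = 94.7 → laminar (Re < 2300)
f = 64/Re = 0.6761
h_f = f(L/D)V²/(2g) = 0.6761·(102/0.05530)·0.594²/(2·9.81) = 22.43 m

h_f ≈ 22.4 m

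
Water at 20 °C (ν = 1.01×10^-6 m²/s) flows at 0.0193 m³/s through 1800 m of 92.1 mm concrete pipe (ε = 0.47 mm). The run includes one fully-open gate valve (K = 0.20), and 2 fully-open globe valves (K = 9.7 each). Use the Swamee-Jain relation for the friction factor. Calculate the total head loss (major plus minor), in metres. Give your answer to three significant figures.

H_L ≈ 268 m

V = 4Q/(πD²) = 2.897 m/s; V²/2g = 0.4278 m
Re = 2.64×10^5, ε/D = 0.00510 → f = 0.03106 (Swamee-Jain)
Major: h_f = f(L/D)·V²/2g = 0.03106·19544·0.4278 = 259.6 m
Minor: ΣK = 19.6; h_m = ΣK·V²/2g = 8.384 m
Total H_L = 259.6 + 8.384 = 268.0 m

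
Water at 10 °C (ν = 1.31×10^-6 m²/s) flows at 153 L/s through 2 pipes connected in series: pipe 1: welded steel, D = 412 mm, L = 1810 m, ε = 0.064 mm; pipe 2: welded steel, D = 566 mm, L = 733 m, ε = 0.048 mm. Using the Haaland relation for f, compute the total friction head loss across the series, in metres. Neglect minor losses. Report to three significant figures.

H ≈ 4.91 m

Pipe 1: V = 1.148 m/s, Re = 3.61×10^5, ε/D = 1.55×10^-4, f = 0.01537, h_1 = f(L/D)V²/2g = 4.531 m
Pipe 2: V = 0.6081 m/s, Re = 2.63×10^5, ε/D = 8.48×10^-5, f = 0.01540, h_2 = f(L/D)V²/2g = 0.3758 m
Series → Q common, losses add: H = Σh = 4.907 m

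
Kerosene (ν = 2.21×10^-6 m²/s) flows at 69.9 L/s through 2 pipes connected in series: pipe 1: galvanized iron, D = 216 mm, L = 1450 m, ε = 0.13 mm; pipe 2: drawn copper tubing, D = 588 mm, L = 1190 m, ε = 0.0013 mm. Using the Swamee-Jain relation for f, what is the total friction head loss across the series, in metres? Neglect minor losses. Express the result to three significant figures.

Pipe 1: V = 1.908 m/s, Re = 1.86×10^5, ε/D = 6.02×10^-4, f = 0.01956, h_1 = f(L/D)V²/2g = 24.36 m
Pipe 2: V = 0.2574 m/s, Re = 6.85×10^4, ε/D = 2.21×10^-6, f = 0.01937, h_2 = f(L/D)V²/2g = 0.1324 m
Series → Q common, losses add: H = Σh = 24.49 m

H ≈ 24.5 m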